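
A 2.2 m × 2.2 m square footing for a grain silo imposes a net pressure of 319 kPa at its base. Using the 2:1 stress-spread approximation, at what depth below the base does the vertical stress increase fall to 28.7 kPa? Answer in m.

2:1 spreading — at depth z the loaded area has grown by z in each plan dimension:
qB²/(B+z)² = Δσ_z ⇒ z = B(√(q/Δσ_z) − 1) = 2.2×(√(319/28.7) − 1) = 5.135 m

z ≈ 5.13 m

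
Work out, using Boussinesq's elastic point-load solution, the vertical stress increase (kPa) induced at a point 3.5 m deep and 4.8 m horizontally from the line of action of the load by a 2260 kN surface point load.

Δσ_z ≈ 6.25 kPa

Boussinesq vertical stress below a point load on an elastic half-space:
Δσ_z = 3P/(2πz²) · [1 + (r/z)²]^(−5/2)
r/z = 4.8/3.5 = 1.3714; [1+(r/z)²]^(−5/2) = 0.070992.
Δσ_z = 3×2260/(2π×3.5²) × 0.070992 = 88.087 × 0.070992 = 6.253 kPa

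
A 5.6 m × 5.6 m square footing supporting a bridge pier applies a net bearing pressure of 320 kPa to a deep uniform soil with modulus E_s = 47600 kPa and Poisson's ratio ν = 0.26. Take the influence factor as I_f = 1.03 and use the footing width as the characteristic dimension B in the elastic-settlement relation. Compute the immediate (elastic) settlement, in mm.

Immediate (elastic) settlement: S_e = q·B·(1−ν²)/E_s · I_f.
S_e = 320 × 5.6 × (1 − 0.26²) / 47600 × 1.03
    = 320 × 5.6 × 0.9324 / 47600 × 1.03
    = 0.03616 m = 36.16 mm

S_e ≈ 36.2 mm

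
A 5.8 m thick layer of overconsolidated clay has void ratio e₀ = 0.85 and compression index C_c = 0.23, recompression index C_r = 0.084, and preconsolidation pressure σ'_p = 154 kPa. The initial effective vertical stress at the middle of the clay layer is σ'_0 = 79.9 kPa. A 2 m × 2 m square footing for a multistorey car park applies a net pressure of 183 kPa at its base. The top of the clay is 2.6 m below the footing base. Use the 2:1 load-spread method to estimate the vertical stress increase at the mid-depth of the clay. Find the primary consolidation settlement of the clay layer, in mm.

Mid-depth of clay below the footing base: z = 2.6 + 5.8/2 = 5.5 m.
Stress increase at mid-clay by the 2:1 spreading method:
Δσ = qBL/((B+z)(L+z)) = 183×2×2/((2+5.5)(2+5.5)) = 13.013 kPa
Final effective stress: σ'_f = 79.9 + 13.013 = 92.913 kPa.
σ'_f = 92.913 ≤ σ'_p = 154 kPa, so the clay remains overconsolidated and only the recompression index applies:
S_c = C_r·H/(1+e₀)·log₁₀(σ'_f/σ'_0) = 0.084×5.8/1.85×log₁₀(92.913/79.9)
    = 0.26335 × 0.06553 = 0.01726 m

S_c ≈ 17.3 mm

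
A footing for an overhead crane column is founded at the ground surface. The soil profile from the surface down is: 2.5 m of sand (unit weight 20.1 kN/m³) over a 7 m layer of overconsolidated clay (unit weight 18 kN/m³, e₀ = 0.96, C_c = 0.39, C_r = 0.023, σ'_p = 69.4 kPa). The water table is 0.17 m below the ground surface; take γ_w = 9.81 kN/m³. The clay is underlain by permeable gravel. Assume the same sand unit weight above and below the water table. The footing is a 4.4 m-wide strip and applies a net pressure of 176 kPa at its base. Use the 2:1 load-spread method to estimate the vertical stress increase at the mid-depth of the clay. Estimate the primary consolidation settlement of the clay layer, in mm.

Mid-depth of clay below the ground surface: z = 2.5 + 7/2 = 6 m.
Total vertical stress at mid-clay: σ_v = 20.1×2.5 + 18×3.5 = 113.25 kPa.
Pore pressure: u = 9.81×(6 − 0.17) = 57.192 kPa.
Initial effective stress: σ'_0 = σ_v − u = 113.25 − 57.192 = 56.058 kPa.
Stress increase at mid-clay by the 2:1 spreading method:
Δσ = qB/(B+z) = 176×4.4/(4.4+6) = 74.462 kPa
Final effective stress: σ'_f = 56.058 + 74.462 = 130.52 kPa.
σ'_f = 130.52 > σ'_p = 69.4 kPa, so the stress path crosses the preconsolidation pressure — recompression up to σ'_p, then virgin compression beyond:
S_c = H/(1+e₀)·[C_r·log₁₀(σ'_p/σ'_0) + C_c·log₁₀(σ'_f/σ'_p)]
    = 7/1.96 × [0.023×log₁₀(69.4/56.058) + 0.39×log₁₀(130.52/69.4)]
    = 3.5714 × [0.0021326 + 0.10698] = 0.3897 m

S_c ≈ 390 mm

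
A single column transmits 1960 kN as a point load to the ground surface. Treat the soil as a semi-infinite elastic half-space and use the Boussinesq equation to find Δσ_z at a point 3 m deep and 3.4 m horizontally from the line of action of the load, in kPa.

Boussinesq vertical stress below a point load on an elastic half-space:
Δσ_z = 3P/(2πz²) · [1 + (r/z)²]^(−5/2)
r/z = 3.4/3 = 1.1333; [1+(r/z)²]^(−5/2) = 0.12678.
Δσ_z = 3×1960/(2π×3²) × 0.12678 = 103.98 × 0.12678 = 13.18 kPa

Δσ_z ≈ 13.2 kPa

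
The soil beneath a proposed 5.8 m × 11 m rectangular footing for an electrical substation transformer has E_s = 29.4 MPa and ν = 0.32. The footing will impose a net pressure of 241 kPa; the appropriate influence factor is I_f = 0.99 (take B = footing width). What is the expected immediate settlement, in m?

S_e ≈ 0.0422 m

Immediate (elastic) settlement: S_e = q·B·(1−ν²)/E_s · I_f.
E_s = 29.4 MPa = 29400 kPa.
S_e = 241 × 5.8 × (1 − 0.32²) / 29400 × 0.99
    = 241 × 5.8 × 0.8976 / 29400 × 0.99
    = 0.04225 m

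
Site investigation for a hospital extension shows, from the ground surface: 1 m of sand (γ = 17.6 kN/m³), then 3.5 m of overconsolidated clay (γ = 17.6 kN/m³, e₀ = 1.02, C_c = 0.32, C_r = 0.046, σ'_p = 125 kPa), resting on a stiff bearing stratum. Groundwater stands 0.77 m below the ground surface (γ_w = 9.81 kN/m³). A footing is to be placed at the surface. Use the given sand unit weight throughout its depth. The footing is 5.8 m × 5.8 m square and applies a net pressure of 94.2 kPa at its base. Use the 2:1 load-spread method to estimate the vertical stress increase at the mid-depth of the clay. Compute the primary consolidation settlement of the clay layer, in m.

Mid-depth of clay below the ground surface: z = 1 + 3.5/2 = 2.75 m.
Total vertical stress at mid-clay: σ_v = 17.6×1 + 17.6×1.75 = 48.4 kPa.
Pore pressure: u = 9.81×(2.75 − 0.77) = 19.424 kPa.
Initial effective stress: σ'_0 = σ_v − u = 48.4 − 19.424 = 28.976 kPa.
Stress increase at mid-clay by the 2:1 spreading method:
Δσ = qBL/((B+z)(L+z)) = 94.2×5.8×5.8/((5.8+2.75)(5.8+2.75)) = 43.349 kPa
Final effective stress: σ'_f = 28.976 + 43.349 = 72.325 kPa.
σ'_f = 72.325 ≤ σ'_p = 125 kPa, so the clay remains overconsolidated and only the recompression index applies:
S_c = C_r·H/(1+e₀)·log₁₀(σ'_f/σ'_0) = 0.046×3.5/2.02×log₁₀(72.325/28.976)
    = 0.079704 × 0.39725 = 0.03166 m

S_c ≈ 0.0317 m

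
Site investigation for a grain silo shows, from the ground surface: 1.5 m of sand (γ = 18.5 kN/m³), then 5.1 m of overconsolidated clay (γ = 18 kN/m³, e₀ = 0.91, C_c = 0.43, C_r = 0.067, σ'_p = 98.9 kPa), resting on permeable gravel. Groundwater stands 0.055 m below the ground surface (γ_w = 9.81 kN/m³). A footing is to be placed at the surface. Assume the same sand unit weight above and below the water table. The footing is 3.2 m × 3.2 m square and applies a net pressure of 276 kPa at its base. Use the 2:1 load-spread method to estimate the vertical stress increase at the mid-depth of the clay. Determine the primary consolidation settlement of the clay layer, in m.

Mid-depth of clay below the ground surface: z = 1.5 + 5.1/2 = 4.05 m.
Total vertical stress at mid-clay: σ_v = 18.5×1.5 + 18×2.55 = 73.65 kPa.
Pore pressure: u = 9.81×(4.05 − 0.055) = 39.191 kPa.
Initial effective stress: σ'_0 = σ_v − u = 73.65 − 39.191 = 34.459 kPa.
Stress increase at mid-clay by the 2:1 spreading method:
Δσ = qBL/((B+z)(L+z)) = 276×3.2×3.2/((3.2+4.05)(3.2+4.05)) = 53.769 kPa
Final effective stress: σ'_f = 34.459 + 53.769 = 88.228 kPa.
σ'_f = 88.228 ≤ σ'_p = 98.9 kPa, so the clay remains overconsolidated and only the recompression index applies:
S_c = C_r·H/(1+e₀)·log₁₀(σ'_f/σ'_0) = 0.067×5.1/1.91×log₁₀(88.228/34.459)
    = 0.1789 × 0.4083 = 0.07305 m

S_c ≈ 0.073 m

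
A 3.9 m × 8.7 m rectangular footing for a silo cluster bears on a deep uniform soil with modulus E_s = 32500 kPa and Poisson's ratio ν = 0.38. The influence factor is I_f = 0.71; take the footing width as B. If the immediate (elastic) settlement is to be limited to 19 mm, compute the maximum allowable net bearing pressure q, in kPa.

S_e = q·B·(1−ν²)/E_s · I_f  ⇒  q = S_e·E_s / (B·(1−ν²)·I_f).
q = 0.019 × 32500 / (3.9 × 0.8556 × 0.71) = 260.6 kPa

q ≈ 261 kPa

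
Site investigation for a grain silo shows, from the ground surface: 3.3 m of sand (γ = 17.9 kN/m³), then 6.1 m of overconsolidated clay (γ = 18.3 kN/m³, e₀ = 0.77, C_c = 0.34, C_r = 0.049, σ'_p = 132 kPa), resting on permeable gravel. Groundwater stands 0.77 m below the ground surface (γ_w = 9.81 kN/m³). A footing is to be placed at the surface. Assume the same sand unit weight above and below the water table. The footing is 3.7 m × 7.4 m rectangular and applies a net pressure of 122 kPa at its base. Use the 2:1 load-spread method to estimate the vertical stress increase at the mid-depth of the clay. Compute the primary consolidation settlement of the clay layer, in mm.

S_c ≈ 24.8 mm

Mid-depth of clay below the ground surface: z = 3.3 + 6.1/2 = 6.35 m.
Total vertical stress at mid-clay: σ_v = 17.9×3.3 + 18.3×3.05 = 114.88 kPa.
Pore pressure: u = 9.81×(6.35 − 0.77) = 54.74 kPa.
Initial effective stress: σ'_0 = σ_v − u = 114.88 − 54.74 = 60.14 kPa.
Stress increase at mid-clay by the 2:1 spreading method:
Δσ = qBL/((B+z)(L+z)) = 122×3.7×7.4/((3.7+6.35)(7.4+6.35)) = 24.173 kPa
Final effective stress: σ'_f = 60.14 + 24.173 = 84.313 kPa.
σ'_f = 84.313 ≤ σ'_p = 132 kPa, so the clay remains overconsolidated and only the recompression index applies:
S_c = C_r·H/(1+e₀)·log₁₀(σ'_f/σ'_0) = 0.049×6.1/1.77×log₁₀(84.313/60.14)
    = 0.16887 × 0.14673 = 0.02478 m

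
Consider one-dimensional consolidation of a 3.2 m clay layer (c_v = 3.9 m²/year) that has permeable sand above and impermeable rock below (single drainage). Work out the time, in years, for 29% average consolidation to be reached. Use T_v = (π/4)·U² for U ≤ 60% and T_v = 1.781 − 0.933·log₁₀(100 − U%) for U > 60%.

t ≈ 0.173 years

Drainage path length: H_d = H = 3.2 m (single drainage).
U ≤ 60%: T_v = (π/4)·U² = (π/4)×0.29² = 0.066052.
t = T_v·H_d²/c_v = 0.066052×3.2²/3.9 = 0.1734 years.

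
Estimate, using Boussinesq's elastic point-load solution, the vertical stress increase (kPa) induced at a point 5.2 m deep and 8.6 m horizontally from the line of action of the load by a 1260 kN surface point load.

Δσ_z ≈ 0.825 kPa

Boussinesq vertical stress below a point load on an elastic half-space:
Δσ_z = 3P/(2πz²) · [1 + (r/z)²]^(−5/2)
r/z = 8.6/5.2 = 1.6538; [1+(r/z)²]^(−5/2) = 0.037086.
Δσ_z = 3×1260/(2π×5.2²) × 0.037086 = 22.249 × 0.037086 = 0.8251 kPa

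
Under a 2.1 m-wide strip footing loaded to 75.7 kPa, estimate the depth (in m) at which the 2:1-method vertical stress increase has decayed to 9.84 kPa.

z ≈ 14.1 m

2:1 spreading — at depth z the loaded area has grown by z in each plan dimension:
qB/(B+z) = Δσ_z ⇒ z = qB/Δσ_z − B = 75.7×2.1/9.84 − 2.1 = 14.06 m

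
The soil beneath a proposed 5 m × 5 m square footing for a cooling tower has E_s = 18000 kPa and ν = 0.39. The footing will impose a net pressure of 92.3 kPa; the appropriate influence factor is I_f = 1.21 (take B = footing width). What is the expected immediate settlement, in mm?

Immediate (elastic) settlement: S_e = q·B·(1−ν²)/E_s · I_f.
S_e = 92.3 × 5 × (1 − 0.39²) / 18000 × 1.21
    = 92.3 × 5 × 0.8479 / 18000 × 1.21
    = 0.0263 m = 26.3 mm

S_e ≈ 26.3 mm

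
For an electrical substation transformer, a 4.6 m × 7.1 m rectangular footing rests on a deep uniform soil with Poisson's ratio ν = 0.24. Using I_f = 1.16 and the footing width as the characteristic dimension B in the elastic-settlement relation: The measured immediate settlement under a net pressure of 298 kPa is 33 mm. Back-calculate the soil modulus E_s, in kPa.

S_e = q·B·(1−ν²)/E_s · I_f  ⇒  E_s = q·B·(1−ν²)·I_f / S_e.
E_s = 298 × 4.6 × 0.9424 × 1.16 / 0.033 = 45410 kPa

E_s ≈ 45400 kPa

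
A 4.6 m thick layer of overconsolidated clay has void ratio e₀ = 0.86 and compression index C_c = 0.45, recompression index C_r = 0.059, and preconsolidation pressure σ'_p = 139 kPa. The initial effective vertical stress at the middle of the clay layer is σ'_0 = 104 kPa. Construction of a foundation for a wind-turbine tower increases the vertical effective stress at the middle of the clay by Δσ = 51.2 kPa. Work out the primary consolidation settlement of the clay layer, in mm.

Final effective stress: σ'_f = 104 + 51.2 = 155.2 kPa.
σ'_f = 155.2 > σ'_p = 139 kPa, so the stress path crosses the preconsolidation pressure — recompression up to σ'_p, then virgin compression beyond:
S_c = H/(1+e₀)·[C_r·log₁₀(σ'_p/σ'_0) + C_c·log₁₀(σ'_f/σ'_p)]
    = 4.6/1.86 × [0.059×log₁₀(139/104) + 0.45×log₁₀(155.2/139)]
    = 2.4731 × [0.0074329 + 0.021545] = 0.07167 m

S_c ≈ 71.7 mm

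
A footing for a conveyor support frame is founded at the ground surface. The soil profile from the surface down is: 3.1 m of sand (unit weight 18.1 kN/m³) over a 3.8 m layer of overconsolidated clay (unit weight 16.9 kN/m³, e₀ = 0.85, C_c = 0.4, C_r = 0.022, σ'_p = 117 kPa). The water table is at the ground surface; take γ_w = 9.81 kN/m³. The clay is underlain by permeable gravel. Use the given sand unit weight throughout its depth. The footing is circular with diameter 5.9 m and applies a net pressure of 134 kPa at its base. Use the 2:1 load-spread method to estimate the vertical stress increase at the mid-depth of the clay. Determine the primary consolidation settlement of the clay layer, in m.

Mid-depth of clay below the ground surface: z = 3.1 + 3.8/2 = 5 m.
Total vertical stress at mid-clay: σ_v = 18.1×3.1 + 16.9×1.9 = 88.22 kPa.
Pore pressure: u = 9.81×(5 − 0) = 49.05 kPa.
Initial effective stress: σ'_0 = σ_v − u = 88.22 − 49.05 = 39.17 kPa.
Stress increase at mid-clay by the 2:1 spreading method:
Δσ ≈ qD²/(D+z)² = 134×5.9²/(5.9+5)² = 39.26 kPa
Final effective stress: σ'_f = 39.17 + 39.26 = 78.43 kPa.
σ'_f = 78.43 ≤ σ'_p = 117 kPa, so the clay remains overconsolidated and only the recompression index applies:
S_c = C_r·H/(1+e₀)·log₁₀(σ'_f/σ'_0) = 0.022×3.8/1.85×log₁₀(78.43/39.17)
    = 0.04519 × 0.30153 = 0.01363 m

S_c ≈ 0.0136 m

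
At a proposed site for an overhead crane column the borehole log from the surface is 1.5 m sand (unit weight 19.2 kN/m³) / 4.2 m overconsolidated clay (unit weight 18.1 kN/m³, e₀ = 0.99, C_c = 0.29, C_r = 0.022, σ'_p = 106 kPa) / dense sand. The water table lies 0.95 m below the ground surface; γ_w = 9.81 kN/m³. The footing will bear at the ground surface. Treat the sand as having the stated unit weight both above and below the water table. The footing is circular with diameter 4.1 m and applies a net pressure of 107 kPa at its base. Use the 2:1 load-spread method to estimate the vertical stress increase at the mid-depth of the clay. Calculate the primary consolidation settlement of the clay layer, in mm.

Mid-depth of clay below the ground surface: z = 1.5 + 4.2/2 = 3.6 m.
Total vertical stress at mid-clay: σ_v = 19.2×1.5 + 18.1×2.1 = 66.81 kPa.
Pore pressure: u = 9.81×(3.6 − 0.95) = 25.997 kPa.
Initial effective stress: σ'_0 = σ_v − u = 66.81 − 25.997 = 40.813 kPa.
Stress increase at mid-clay by the 2:1 spreading method:
Δσ ≈ qD²/(D+z)² = 107×4.1²/(4.1+3.6)² = 30.337 kPa
Final effective stress: σ'_f = 40.813 + 30.337 = 71.15 kPa.
σ'_f = 71.15 ≤ σ'_p = 106 kPa, so the clay remains overconsolidated and only the recompression index applies:
S_c = C_r·H/(1+e₀)·log₁₀(σ'_f/σ'_0) = 0.022×4.2/1.99×log₁₀(71.15/40.813)
    = 0.046433 × 0.24138 = 0.01121 m

S_c ≈ 11.2 mm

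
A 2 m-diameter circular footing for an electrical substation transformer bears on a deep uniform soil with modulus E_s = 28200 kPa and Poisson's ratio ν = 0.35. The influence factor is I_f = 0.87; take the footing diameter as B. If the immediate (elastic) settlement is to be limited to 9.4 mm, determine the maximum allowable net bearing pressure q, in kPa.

S_e = q·B·(1−ν²)/E_s · I_f  ⇒  q = S_e·E_s / (B·(1−ν²)·I_f).
q = 0.0094 × 28200 / (2 × 0.8775 × 0.87) = 173.6 kPa

q ≈ 174 kPa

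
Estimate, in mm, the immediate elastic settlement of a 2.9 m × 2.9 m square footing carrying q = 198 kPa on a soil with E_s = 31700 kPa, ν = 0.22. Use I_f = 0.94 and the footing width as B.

S_e ≈ 16.2 mm

Immediate (elastic) settlement: S_e = q·B·(1−ν²)/E_s · I_f.
S_e = 198 × 2.9 × (1 − 0.22²) / 31700 × 0.94
    = 198 × 2.9 × 0.9516 / 31700 × 0.94
    = 0.0162 m = 16.2 mm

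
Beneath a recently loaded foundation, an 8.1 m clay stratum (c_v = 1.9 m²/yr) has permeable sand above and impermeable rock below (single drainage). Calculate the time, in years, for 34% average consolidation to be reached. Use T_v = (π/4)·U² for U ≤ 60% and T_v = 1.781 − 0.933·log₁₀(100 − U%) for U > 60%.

Drainage path length: H_d = H = 8.1 m (single drainage).
U ≤ 60%: T_v = (π/4)·U² = (π/4)×0.34² = 0.090792.
t = T_v·H_d²/c_v = 0.090792×8.1²/1.9 = 3.135 years.

t ≈ 3.14 years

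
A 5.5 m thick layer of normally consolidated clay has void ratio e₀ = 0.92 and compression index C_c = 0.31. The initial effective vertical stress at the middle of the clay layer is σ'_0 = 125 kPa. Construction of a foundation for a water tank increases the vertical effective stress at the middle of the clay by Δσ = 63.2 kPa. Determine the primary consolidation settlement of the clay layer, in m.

S_c ≈ 0.158 m

Final effective stress: σ'_f = σ'_0 + Δσ = 125 + 63.2 = 188.2 kPa.
Normally consolidated clay, so the full stress increment lies on the virgin compression line:
S_c = C_c·H/(1+e₀)·log₁₀(σ'_f/σ'_0) = 0.31×5.5/(1+0.92)×log₁₀(188.2/125)
    = 0.88802 × 0.17771 = 0.1578 m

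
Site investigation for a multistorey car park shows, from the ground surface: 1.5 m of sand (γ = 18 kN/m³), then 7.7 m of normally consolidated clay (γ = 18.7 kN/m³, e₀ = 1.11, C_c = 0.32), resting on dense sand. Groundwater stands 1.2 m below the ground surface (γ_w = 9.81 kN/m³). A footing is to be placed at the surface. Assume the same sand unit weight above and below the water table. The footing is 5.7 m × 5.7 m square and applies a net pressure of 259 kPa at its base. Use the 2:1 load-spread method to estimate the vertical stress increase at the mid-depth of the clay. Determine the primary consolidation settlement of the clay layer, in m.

Mid-depth of clay below the ground surface: z = 1.5 + 7.7/2 = 5.35 m.
Total vertical stress at mid-clay: σ_v = 18×1.5 + 18.7×3.85 = 98.995 kPa.
Pore pressure: u = 9.81×(5.35 − 1.2) = 40.712 kPa.
Initial effective stress: σ'_0 = σ_v − u = 98.995 − 40.712 = 58.283 kPa.
Stress increase at mid-clay by the 2:1 spreading method:
Δσ = qBL/((B+z)(L+z)) = 259×5.7×5.7/((5.7+5.35)(5.7+5.35)) = 68.917 kPa
Final effective stress: σ'_f = σ'_0 + Δσ = 58.283 + 68.917 = 127.2 kPa.
Normally consolidated clay, so the full stress increment lies on the virgin compression line:
S_c = C_c·H/(1+e₀)·log₁₀(σ'_f/σ'_0) = 0.32×7.7/(1+1.11)×log₁₀(127.2/58.283)
    = 1.1678 × 0.33895 = 0.3958 m

S_c ≈ 0.396 m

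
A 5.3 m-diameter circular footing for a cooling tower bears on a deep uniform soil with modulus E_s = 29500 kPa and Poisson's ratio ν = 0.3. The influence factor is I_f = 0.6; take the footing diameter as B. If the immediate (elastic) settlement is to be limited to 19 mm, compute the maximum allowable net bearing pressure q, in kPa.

q ≈ 194 kPa

S_e = q·B·(1−ν²)/E_s · I_f  ⇒  q = S_e·E_s / (B·(1−ν²)·I_f).
q = 0.019 × 29500 / (5.3 × 0.91 × 0.6) = 193.7 kPa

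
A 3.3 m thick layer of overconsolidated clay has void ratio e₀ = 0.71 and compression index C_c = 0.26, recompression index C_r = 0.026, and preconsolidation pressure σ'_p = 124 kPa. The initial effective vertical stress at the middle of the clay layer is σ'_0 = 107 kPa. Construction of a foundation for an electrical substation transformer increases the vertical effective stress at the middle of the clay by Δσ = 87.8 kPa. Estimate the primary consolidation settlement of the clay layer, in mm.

Final effective stress: σ'_f = 107 + 87.8 = 194.8 kPa.
σ'_f = 194.8 > σ'_p = 124 kPa, so the stress path crosses the preconsolidation pressure — recompression up to σ'_p, then virgin compression beyond:
S_c = H/(1+e₀)·[C_r·log₁₀(σ'_p/σ'_0) + C_c·log₁₀(σ'_f/σ'_p)]
    = 3.3/1.71 × [0.026×log₁₀(124/107) + 0.26×log₁₀(194.8/124)]
    = 1.9298 × [0.001665 + 0.051003] = 0.1016 m

S_c ≈ 102 mm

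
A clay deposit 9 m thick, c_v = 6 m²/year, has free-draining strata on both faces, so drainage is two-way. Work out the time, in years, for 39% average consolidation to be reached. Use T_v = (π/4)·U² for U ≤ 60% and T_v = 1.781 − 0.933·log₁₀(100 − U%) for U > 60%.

Drainage path length: H_d = H/2 = 4.5 m (double drainage).
U ≤ 60%: T_v = (π/4)·U² = (π/4)×0.39² = 0.11946.
t = T_v·H_d²/c_v = 0.11946×4.5²/6 = 0.4032 years.

t ≈ 0.403 years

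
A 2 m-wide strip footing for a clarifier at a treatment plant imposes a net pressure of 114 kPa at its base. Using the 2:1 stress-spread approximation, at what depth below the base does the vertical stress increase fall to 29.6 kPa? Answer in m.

2:1 spreading — at depth z the loaded area has grown by z in each plan dimension:
qB/(B+z) = Δσ_z ⇒ z = qB/Δσ_z − B = 114×2/29.6 − 2 = 5.703 m

z ≈ 5.7 m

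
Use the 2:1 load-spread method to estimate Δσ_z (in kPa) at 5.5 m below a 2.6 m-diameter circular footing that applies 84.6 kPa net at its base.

By the 2:1 method the load spreads at 1 horizontal : 2 vertical, so at depth z the loaded area has grown by z in each plan dimension:
Δσ ≈ qD²/(D+z)² = 84.6×2.6²/(2.6+5.5)² = 8.7166 kPa

Δσ_z ≈ 8.72 kPa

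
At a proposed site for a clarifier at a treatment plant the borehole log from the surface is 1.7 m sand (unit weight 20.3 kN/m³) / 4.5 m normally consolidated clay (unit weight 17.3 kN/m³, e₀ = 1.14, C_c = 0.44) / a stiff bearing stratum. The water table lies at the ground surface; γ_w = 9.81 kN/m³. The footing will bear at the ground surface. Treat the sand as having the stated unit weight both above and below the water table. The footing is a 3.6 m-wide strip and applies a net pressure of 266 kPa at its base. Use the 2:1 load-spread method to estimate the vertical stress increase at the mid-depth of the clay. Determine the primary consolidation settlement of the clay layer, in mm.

S_c ≈ 618 mm

Mid-depth of clay below the ground surface: z = 1.7 + 4.5/2 = 3.95 m.
Total vertical stress at mid-clay: σ_v = 20.3×1.7 + 17.3×2.25 = 73.435 kPa.
Pore pressure: u = 9.81×(3.95 − 0) = 38.75 kPa.
Initial effective stress: σ'_0 = σ_v − u = 73.435 − 38.75 = 34.685 kPa.
Stress increase at mid-clay by the 2:1 spreading method:
Δσ = qB/(B+z) = 266×3.6/(3.6+3.95) = 126.83 kPa
Final effective stress: σ'_f = σ'_0 + Δσ = 34.685 + 126.83 = 161.51 kPa.
Normally consolidated clay, so the full stress increment lies on the virgin compression line:
S_c = C_c·H/(1+e₀)·log₁₀(σ'_f/σ'_0) = 0.44×4.5/(1+1.14)×log₁₀(161.51/34.685)
    = 0.92523 × 0.66806 = 0.6181 m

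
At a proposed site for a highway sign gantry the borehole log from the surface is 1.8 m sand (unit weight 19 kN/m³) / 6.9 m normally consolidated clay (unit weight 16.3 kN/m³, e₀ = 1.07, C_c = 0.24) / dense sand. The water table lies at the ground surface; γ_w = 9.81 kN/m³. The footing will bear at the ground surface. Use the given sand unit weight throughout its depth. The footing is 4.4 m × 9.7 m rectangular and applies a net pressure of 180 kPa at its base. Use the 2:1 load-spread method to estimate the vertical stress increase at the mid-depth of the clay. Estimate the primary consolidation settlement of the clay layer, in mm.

Mid-depth of clay below the ground surface: z = 1.8 + 6.9/2 = 5.25 m.
Total vertical stress at mid-clay: σ_v = 19×1.8 + 16.3×3.45 = 90.435 kPa.
Pore pressure: u = 9.81×(5.25 − 0) = 51.503 kPa.
Initial effective stress: σ'_0 = σ_v − u = 90.435 − 51.503 = 38.932 kPa.
Stress increase at mid-clay by the 2:1 spreading method:
Δσ = qBL/((B+z)(L+z)) = 180×4.4×9.7/((4.4+5.25)(9.7+5.25)) = 53.251 kPa
Final effective stress: σ'_f = σ'_0 + Δσ = 38.932 + 53.251 = 92.183 kPa.
Normally consolidated clay, so the full stress increment lies on the virgin compression line:
S_c = C_c·H/(1+e₀)·log₁₀(σ'_f/σ'_0) = 0.24×6.9/(1+1.07)×log₁₀(92.183/38.932)
    = 0.8 × 0.37434 = 0.2995 m

S_c ≈ 299 mm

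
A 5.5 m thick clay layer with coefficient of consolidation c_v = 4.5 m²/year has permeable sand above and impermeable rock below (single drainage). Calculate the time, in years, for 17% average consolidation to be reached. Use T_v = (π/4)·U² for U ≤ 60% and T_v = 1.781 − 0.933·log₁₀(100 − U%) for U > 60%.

Drainage path length: H_d = H = 5.5 m (single drainage).
U ≤ 60%: T_v = (π/4)·U² = (π/4)×0.17² = 0.022698.
t = T_v·H_d²/c_v = 0.022698×5.5²/4.5 = 0.1526 years.

t ≈ 0.153 years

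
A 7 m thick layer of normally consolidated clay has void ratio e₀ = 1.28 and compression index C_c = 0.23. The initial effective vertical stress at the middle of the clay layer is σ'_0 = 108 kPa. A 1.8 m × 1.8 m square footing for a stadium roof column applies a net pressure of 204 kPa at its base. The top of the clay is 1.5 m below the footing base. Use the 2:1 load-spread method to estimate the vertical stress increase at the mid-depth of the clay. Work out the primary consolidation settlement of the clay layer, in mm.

S_c ≈ 38.1 mm

Mid-depth of clay below the footing base: z = 1.5 + 7/2 = 5 m.
Stress increase at mid-clay by the 2:1 spreading method:
Δσ = qBL/((B+z)(L+z)) = 204×1.8×1.8/((1.8+5)(1.8+5)) = 14.294 kPa
Final effective stress: σ'_f = σ'_0 + Δσ = 108 + 14.294 = 122.29 kPa.
Normally consolidated clay, so the full stress increment lies on the virgin compression line:
S_c = C_c·H/(1+e₀)·log₁₀(σ'_f/σ'_0) = 0.23×7/(1+1.28)×log₁₀(122.29/108)
    = 0.70614 × 0.053967 = 0.03811 m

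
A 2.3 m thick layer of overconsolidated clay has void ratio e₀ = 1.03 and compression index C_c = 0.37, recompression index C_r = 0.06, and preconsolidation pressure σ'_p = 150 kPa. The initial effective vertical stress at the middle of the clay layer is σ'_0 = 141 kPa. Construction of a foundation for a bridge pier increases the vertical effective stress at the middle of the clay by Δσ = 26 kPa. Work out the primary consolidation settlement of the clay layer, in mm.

S_c ≈ 21.4 mm

Final effective stress: σ'_f = 141 + 26 = 167 kPa.
σ'_f = 167 > σ'_p = 150 kPa, so the stress path crosses the preconsolidation pressure — recompression up to σ'_p, then virgin compression beyond:
S_c = H/(1+e₀)·[C_r·log₁₀(σ'_p/σ'_0) + C_c·log₁₀(σ'_f/σ'_p)]
    = 2.3/2.03 × [0.06×log₁₀(150/141) + 0.37×log₁₀(167/150)]
    = 1.133 × [0.0016123 + 0.017251] = 0.02137 m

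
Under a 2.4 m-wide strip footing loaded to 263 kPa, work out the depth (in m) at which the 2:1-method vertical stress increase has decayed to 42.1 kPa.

z ≈ 12.6 m

2:1 spreading — at depth z the loaded area has grown by z in each plan dimension:
qB/(B+z) = Δσ_z ⇒ z = qB/Δσ_z − B = 263×2.4/42.1 − 2.4 = 12.59 m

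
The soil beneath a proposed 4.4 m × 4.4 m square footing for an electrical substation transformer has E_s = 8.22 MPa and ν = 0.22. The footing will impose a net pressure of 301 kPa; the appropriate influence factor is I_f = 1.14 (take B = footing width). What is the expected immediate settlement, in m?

S_e ≈ 0.175 m

Immediate (elastic) settlement: S_e = q·B·(1−ν²)/E_s · I_f.
E_s = 8.22 MPa = 8220 kPa.
S_e = 301 × 4.4 × (1 − 0.22²) / 8220 × 1.14
    = 301 × 4.4 × 0.9516 / 8220 × 1.14
    = 0.1748 m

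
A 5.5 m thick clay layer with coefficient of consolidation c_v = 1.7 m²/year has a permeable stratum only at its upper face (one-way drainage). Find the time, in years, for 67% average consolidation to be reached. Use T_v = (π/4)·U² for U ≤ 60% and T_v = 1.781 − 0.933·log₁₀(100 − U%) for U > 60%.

t ≈ 6.48 years

Drainage path length: H_d = H = 5.5 m (single drainage).
U > 60%: T_v = 1.781 − 0.933·log₁₀(100 − 67) = 0.36423.
t = T_v·H_d²/c_v = 0.36423×5.5²/1.7 = 6.481 years.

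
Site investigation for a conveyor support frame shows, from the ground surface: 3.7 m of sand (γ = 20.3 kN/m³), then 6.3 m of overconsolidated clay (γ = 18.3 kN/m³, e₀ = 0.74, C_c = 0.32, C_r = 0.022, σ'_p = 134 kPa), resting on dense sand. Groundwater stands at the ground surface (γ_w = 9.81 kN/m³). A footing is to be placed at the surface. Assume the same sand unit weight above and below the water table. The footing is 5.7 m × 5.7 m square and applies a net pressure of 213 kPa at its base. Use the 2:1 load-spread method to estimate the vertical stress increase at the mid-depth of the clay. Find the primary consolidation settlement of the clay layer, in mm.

S_c ≈ 17.7 mm

Mid-depth of clay below the ground surface: z = 3.7 + 6.3/2 = 6.85 m.
Total vertical stress at mid-clay: σ_v = 20.3×3.7 + 18.3×3.15 = 132.75 kPa.
Pore pressure: u = 9.81×(6.85 − 0) = 67.198 kPa.
Initial effective stress: σ'_0 = σ_v − u = 132.75 − 67.198 = 65.552 kPa.
Stress increase at mid-clay by the 2:1 spreading method:
Δσ = qBL/((B+z)(L+z)) = 213×5.7×5.7/((5.7+6.85)(5.7+6.85)) = 43.938 kPa
Final effective stress: σ'_f = 65.552 + 43.938 = 109.49 kPa.
σ'_f = 109.49 ≤ σ'_p = 134 kPa, so the clay remains overconsolidated and only the recompression index applies:
S_c = C_r·H/(1+e₀)·log₁₀(σ'_f/σ'_0) = 0.022×6.3/1.74×log₁₀(109.49/65.552)
    = 0.079655 × 0.22279 = 0.01775 m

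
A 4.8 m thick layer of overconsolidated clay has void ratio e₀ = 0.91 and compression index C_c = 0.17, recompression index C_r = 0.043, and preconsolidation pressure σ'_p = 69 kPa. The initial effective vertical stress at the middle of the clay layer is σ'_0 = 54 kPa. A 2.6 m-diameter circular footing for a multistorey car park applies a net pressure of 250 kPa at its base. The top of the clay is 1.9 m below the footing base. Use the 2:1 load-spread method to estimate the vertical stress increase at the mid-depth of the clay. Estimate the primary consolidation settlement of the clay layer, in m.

Mid-depth of clay below the footing base: z = 1.9 + 4.8/2 = 4.3 m.
Stress increase at mid-clay by the 2:1 spreading method:
Δσ ≈ qD²/(D+z)² = 250×2.6²/(2.6+4.3)² = 35.497 kPa
Final effective stress: σ'_f = 54 + 35.497 = 89.497 kPa.
σ'_f = 89.497 > σ'_p = 69 kPa, so the stress path crosses the preconsolidation pressure — recompression up to σ'_p, then virgin compression beyond:
S_c = H/(1+e₀)·[C_r·log₁₀(σ'_p/σ'_0) + C_c·log₁₀(σ'_f/σ'_p)]
    = 4.8/1.91 × [0.043×log₁₀(69/54) + 0.17×log₁₀(89.497/69)]
    = 2.5131 × [0.0045776 + 0.019203] = 0.05976 m

S_c ≈ 0.0598 m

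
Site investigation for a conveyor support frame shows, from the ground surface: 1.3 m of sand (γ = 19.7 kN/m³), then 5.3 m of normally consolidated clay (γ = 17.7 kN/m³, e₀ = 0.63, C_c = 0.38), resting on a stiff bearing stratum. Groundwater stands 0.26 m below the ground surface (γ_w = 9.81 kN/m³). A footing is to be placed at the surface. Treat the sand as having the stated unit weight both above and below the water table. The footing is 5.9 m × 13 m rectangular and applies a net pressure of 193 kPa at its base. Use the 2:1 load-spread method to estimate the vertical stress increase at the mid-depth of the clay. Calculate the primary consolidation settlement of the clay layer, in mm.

S_c ≈ 663 mm

Mid-depth of clay below the ground surface: z = 1.3 + 5.3/2 = 3.95 m.
Total vertical stress at mid-clay: σ_v = 19.7×1.3 + 17.7×2.65 = 72.515 kPa.
Pore pressure: u = 9.81×(3.95 − 0.26) = 36.199 kPa.
Initial effective stress: σ'_0 = σ_v − u = 72.515 − 36.199 = 36.316 kPa.
Stress increase at mid-clay by the 2:1 spreading method:
Δσ = qBL/((B+z)(L+z)) = 193×5.9×13/((5.9+3.95)(13+3.95)) = 88.664 kPa
Final effective stress: σ'_f = σ'_0 + Δσ = 36.316 + 88.664 = 124.98 kPa.
Normally consolidated clay, so the full stress increment lies on the virgin compression line:
S_c = C_c·H/(1+e₀)·log₁₀(σ'_f/σ'_0) = 0.38×5.3/(1+0.63)×log₁₀(124.98/36.316)
    = 1.2356 × 0.53674 = 0.6632 m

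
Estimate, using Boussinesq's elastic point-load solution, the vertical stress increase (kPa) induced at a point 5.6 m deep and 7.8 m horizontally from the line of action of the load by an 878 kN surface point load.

Δσ_z ≈ 0.902 kPa

Boussinesq vertical stress below a point load on an elastic half-space:
Δσ_z = 3P/(2πz²) · [1 + (r/z)²]^(−5/2)
r/z = 7.8/5.6 = 1.3929; [1+(r/z)²]^(−5/2) = 0.06747.
Δσ_z = 3×878/(2π×5.6²) × 0.06747 = 13.368 × 0.06747 = 0.9019 kPa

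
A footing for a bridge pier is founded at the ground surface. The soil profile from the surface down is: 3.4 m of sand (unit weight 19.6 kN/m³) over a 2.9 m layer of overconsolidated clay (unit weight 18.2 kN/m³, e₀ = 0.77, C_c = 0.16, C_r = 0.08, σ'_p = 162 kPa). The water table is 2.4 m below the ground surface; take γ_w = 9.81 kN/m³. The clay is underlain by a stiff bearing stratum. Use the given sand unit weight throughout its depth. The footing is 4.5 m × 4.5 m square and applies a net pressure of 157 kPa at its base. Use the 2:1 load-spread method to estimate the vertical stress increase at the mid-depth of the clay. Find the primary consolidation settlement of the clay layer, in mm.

S_c ≈ 24.1 mm

Mid-depth of clay below the ground surface: z = 3.4 + 2.9/2 = 4.85 m.
Total vertical stress at mid-clay: σ_v = 19.6×3.4 + 18.2×1.45 = 93.03 kPa.
Pore pressure: u = 9.81×(4.85 − 2.4) = 24.035 kPa.
Initial effective stress: σ'_0 = σ_v − u = 93.03 − 24.035 = 68.995 kPa.
Stress increase at mid-clay by the 2:1 spreading method:
Δσ = qBL/((B+z)(L+z)) = 157×4.5×4.5/((4.5+4.85)(4.5+4.85)) = 36.366 kPa
Final effective stress: σ'_f = 68.995 + 36.366 = 105.36 kPa.
σ'_f = 105.36 ≤ σ'_p = 162 kPa, so the clay remains overconsolidated and only the recompression index applies:
S_c = C_r·H/(1+e₀)·log₁₀(σ'_f/σ'_0) = 0.08×2.9/1.77×log₁₀(105.36/68.995)
    = 0.13107 × 0.18386 = 0.0241 m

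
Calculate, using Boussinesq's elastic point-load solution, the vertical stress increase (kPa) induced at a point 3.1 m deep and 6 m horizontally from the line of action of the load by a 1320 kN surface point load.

Boussinesq vertical stress below a point load on an elastic half-space:
Δσ_z = 3P/(2πz²) · [1 + (r/z)²]^(−5/2)
r/z = 6/3.1 = 1.9355; [1+(r/z)²]^(−5/2) = 0.020378.
Δσ_z = 3×1320/(2π×3.1²) × 0.020378 = 65.583 × 0.020378 = 1.336 kPa

Δσ_z ≈ 1.34 kPa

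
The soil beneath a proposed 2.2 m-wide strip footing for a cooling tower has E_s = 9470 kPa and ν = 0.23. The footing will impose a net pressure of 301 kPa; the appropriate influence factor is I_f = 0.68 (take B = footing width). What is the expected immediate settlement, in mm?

Immediate (elastic) settlement: S_e = q·B·(1−ν²)/E_s · I_f.
S_e = 301 × 2.2 × (1 − 0.23²) / 9470 × 0.68
    = 301 × 2.2 × 0.9471 / 9470 × 0.68
    = 0.04503 m = 45.03 mm

S_e ≈ 45 mm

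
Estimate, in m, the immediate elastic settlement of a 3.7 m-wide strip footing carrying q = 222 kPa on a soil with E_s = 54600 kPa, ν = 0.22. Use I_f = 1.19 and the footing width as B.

Immediate (elastic) settlement: S_e = q·B·(1−ν²)/E_s · I_f.
S_e = 222 × 3.7 × (1 − 0.22²) / 54600 × 1.19
    = 222 × 3.7 × 0.9516 / 54600 × 1.19
    = 0.01704 m

S_e ≈ 0.017 m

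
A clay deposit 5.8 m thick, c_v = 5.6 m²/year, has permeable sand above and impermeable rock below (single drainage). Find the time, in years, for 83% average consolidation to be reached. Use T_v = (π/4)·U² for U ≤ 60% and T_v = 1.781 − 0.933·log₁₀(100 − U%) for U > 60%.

t ≈ 3.8 years

Drainage path length: H_d = H = 5.8 m (single drainage).
U > 60%: T_v = 1.781 − 0.933·log₁₀(100 − 83) = 0.63299.
t = T_v·H_d²/c_v = 0.63299×5.8²/5.6 = 3.802 years.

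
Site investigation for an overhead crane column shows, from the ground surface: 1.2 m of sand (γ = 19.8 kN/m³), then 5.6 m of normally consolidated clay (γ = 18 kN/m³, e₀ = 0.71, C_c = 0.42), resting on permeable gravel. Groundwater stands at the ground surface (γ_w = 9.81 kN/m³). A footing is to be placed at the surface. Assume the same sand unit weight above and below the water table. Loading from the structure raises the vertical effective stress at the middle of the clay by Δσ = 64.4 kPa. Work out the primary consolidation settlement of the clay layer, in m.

Mid-depth of clay below the ground surface: z = 1.2 + 5.6/2 = 4 m.
Total vertical stress at mid-clay: σ_v = 19.8×1.2 + 18×2.8 = 74.16 kPa.
Pore pressure: u = 9.81×(4 − 0) = 39.24 kPa.
Initial effective stress: σ'_0 = σ_v − u = 74.16 − 39.24 = 34.92 kPa.
Final effective stress: σ'_f = σ'_0 + Δσ = 34.92 + 64.4 = 99.32 kPa.
Normally consolidated clay, so the full stress increment lies on the virgin compression line:
S_c = C_c·H/(1+e₀)·log₁₀(σ'_f/σ'_0) = 0.42×5.6/(1+0.71)×log₁₀(99.32/34.92)
    = 1.3754 × 0.45396 = 0.6244 m

S_c ≈ 0.624 m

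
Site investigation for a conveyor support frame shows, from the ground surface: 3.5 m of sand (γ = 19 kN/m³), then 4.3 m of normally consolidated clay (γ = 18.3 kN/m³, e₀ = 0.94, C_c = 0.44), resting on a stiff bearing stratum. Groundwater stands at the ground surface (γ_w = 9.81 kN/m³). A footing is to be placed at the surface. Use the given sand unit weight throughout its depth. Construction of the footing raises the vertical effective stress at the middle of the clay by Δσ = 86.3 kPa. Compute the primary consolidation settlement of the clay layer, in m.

Mid-depth of clay below the ground surface: z = 3.5 + 4.3/2 = 5.65 m.
Total vertical stress at mid-clay: σ_v = 19×3.5 + 18.3×2.15 = 105.84 kPa.
Pore pressure: u = 9.81×(5.65 − 0) = 55.427 kPa.
Initial effective stress: σ'_0 = σ_v − u = 105.84 − 55.427 = 50.413 kPa.
Final effective stress: σ'_f = σ'_0 + Δσ = 50.413 + 86.3 = 136.71 kPa.
Normally consolidated clay, so the full stress increment lies on the virgin compression line:
S_c = C_c·H/(1+e₀)·log₁₀(σ'_f/σ'_0) = 0.44×4.3/(1+0.94)×log₁₀(136.71/50.413)
    = 0.97526 × 0.43326 = 0.4225 m

S_c ≈ 0.423 m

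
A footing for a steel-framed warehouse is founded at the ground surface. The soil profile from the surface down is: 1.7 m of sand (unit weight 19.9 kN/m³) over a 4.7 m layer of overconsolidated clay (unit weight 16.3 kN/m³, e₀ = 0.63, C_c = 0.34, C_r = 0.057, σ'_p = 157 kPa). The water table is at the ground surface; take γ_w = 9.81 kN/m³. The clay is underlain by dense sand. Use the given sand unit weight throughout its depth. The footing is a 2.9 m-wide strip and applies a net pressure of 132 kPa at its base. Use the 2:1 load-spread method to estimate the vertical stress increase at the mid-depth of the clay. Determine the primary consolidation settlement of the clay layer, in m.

S_c ≈ 0.0709 m

Mid-depth of clay below the ground surface: z = 1.7 + 4.7/2 = 4.05 m.
Total vertical stress at mid-clay: σ_v = 19.9×1.7 + 16.3×2.35 = 72.135 kPa.
Pore pressure: u = 9.81×(4.05 − 0) = 39.73 kPa.
Initial effective stress: σ'_0 = σ_v − u = 72.135 − 39.73 = 32.405 kPa.
Stress increase at mid-clay by the 2:1 spreading method:
Δσ = qB/(B+z) = 132×2.9/(2.9+4.05) = 55.079 kPa
Final effective stress: σ'_f = 32.405 + 55.079 = 87.484 kPa.
σ'_f = 87.484 ≤ σ'_p = 157 kPa, so the clay remains overconsolidated and only the recompression index applies:
S_c = C_r·H/(1+e₀)·log₁₀(σ'_f/σ'_0) = 0.057×4.7/1.63×log₁₀(87.484/32.405)
    = 0.16435 × 0.43132 = 0.07089 m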